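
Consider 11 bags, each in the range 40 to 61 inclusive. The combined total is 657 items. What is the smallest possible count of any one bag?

47

To make one bag as small as possible, make the other 10 as large as possible.
The other 10 contribute at most 10 × 61 = 610, leaving at least 657 − 610 = 47.
Since 47 ≥ 40, this is achievable: one at 47 and 10 at 61.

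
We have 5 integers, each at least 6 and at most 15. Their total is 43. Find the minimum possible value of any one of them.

6

Minimizing one value means maximizing the remaining 4.
The other 4 can take up 4 × 15 = 60 ≥ 43 − 6, so one integer can sit at its floor of 6.
Achievable: one at 6 and the other 4 totalling 37, which fits since 4 × 6 ≤ 37 ≤ 4 × 15.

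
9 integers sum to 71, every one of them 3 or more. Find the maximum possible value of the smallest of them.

7

The average is 71/9 < 8, so some value is ≤ 7.
Equality holds with 1 value of 7 and 8 values of 8.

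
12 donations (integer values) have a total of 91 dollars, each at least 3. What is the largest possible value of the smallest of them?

The average is 91/12 < 8, so some value is ≤ 7.
Equality holds with 5 values of 7 and 7 values of 8.

7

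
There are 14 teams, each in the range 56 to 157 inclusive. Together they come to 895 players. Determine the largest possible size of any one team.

157

To make one team as large as possible, make the other 13 as small as possible.
The other 13 contribute at least 13 × 56 = 728, leaving at most 895 − 728 = 167.
But each team is capped at 157, so the maximum is 157.
Achievable: one at 157 and the other 13 totalling 738, which fits since 13 × 56 ≤ 738 ≤ 13 × 157.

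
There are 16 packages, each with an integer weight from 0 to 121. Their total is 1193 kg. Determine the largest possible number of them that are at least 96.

Suppose k of them are at least 96. Those contribute at least 96 each and the other 16 − k at least 0 each.
So the total is at least 96k + 0(16 − k) = 0 + 96k. This must be ≤ 1193, giving k ≤ 12.
k = 12 is achieved by 12 values at 96 and 4 at 0, total 1152; add 41 to one value (staying below 96) to reach 1193.

12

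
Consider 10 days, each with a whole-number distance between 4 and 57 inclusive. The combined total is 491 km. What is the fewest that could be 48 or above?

3

Each value short of 48 is at most 47, costing at least 57 − 47 = 10 against the maximum total of 570.
We can afford to lose at most 570 − 491 = 79, so at most ⌊79/10⌋ = 7 fall short, and at least 3 are ≥ 48.
Exactly 3 works: 3 values at 57 and 7 at 47 total 500; lower one of the high values by 9 (still ≥ 48) to hit 491.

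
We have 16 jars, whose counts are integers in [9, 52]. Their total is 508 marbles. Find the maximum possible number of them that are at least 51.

8

Suppose k of them are at least 51. Those contribute at least 51 each and the other 16 − k at least 9 each.
So the total is at least 51k + 9(16 − k) = 144 + 42k. This must be ≤ 508, giving k ≤ 8.
k = 8 is achieved by 8 values at 51 and 8 at 9, total 480; add 28 to one value (staying below 51) to reach 508.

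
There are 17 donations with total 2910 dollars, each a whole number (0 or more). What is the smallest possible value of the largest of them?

The average is 2910/17 > 171, so not all 17 can be 171 or less; the largest is ≥ 172.
Equality holds with 3 values of 172 and 14 values of 171.

172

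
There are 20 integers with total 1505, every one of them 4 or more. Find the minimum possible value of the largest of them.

Some value must be at least ⌈1505/20⌉ = 76, since 20 × 75 = 1500 < 1505.
Equality holds with 5 values of 76 and 15 values of 75.

76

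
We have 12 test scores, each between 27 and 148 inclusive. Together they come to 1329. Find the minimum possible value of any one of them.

Minimizing one value means maximizing the remaining 11.
The other 11 can take up 11 × 148 = 1628 ≥ 1329 − 27, so one score can sit at its floor of 27.
Achievable: one at 27 and the other 11 totalling 1302, which fits since 11 × 27 ≤ 1302 ≤ 11 × 148.

27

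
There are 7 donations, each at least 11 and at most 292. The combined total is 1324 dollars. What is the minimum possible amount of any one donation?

To make one donation as small as possible, make the other 6 as large as possible.
The other 6 can take up 6 × 292 = 1752 ≥ 1324 − 11, so one donation can sit at its floor of 11.
Achievable: one at 11 and the other 6 totalling 1313, which fits since 6 × 11 ≤ 1313 ≤ 6 × 292.

11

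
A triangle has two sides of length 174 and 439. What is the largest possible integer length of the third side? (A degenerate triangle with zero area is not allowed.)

The third side must be less than 174 + 439 = 613.
The largest integer below 613 is 612.

612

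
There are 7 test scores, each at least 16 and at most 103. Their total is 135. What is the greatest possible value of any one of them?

39

To make one score as large as possible, make the other 6 as small as possible.
The other 6 contribute at least 6 × 16 = 96, leaving at most 135 − 96 = 39.
Since 39 ≤ 103, this is achievable: one at 39 and 6 at 16.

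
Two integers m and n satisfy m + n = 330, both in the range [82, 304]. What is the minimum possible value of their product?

20336

mn = m(330 − m) is concave in m, so over [82, 248] it is minimized at an endpoint.
The extreme feasible split is m = 82, n = 248, giving mn = 20336.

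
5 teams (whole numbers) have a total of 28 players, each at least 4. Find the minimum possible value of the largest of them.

6

Some value must be at least ⌈28/5⌉ = 6, since 5 × 5 = 25 < 28.
Equality holds with 3 values of 6 and 2 values of 5.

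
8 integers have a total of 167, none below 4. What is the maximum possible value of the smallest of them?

20

The average is 167/8 < 21, so some value is ≤ 20.
Achievable: 1 of them at 20 and 7 at 21 total 167.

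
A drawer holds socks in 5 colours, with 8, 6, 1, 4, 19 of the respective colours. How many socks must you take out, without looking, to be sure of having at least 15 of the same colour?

In the worst case you take as many as possible of each colour without reaching 15: 8 + 6 + 1 + 4 + 14 = 33.
The next one must give 15 of some colour, so 33 + 1 = 34.

34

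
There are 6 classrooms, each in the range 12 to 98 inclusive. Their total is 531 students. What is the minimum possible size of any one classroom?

41

Minimizing one value means maximizing the remaining 5.
The other 5 contribute at most 5 × 98 = 490, leaving at least 531 − 490 = 41.
Since 41 ≥ 12, this is achievable: one at 41 and 5 at 98.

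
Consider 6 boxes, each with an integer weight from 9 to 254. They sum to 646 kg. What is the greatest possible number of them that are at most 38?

Suppose k of them are at most 38. Those contribute at most 38 each and the rest at most 254 each.
So the total is at most 38k + 254(6 − k) = 1524 − 216k. This must still be ≥ 646, so k ≤ 4.
k = 4 is achieved by 4 values at 38 and 2 at 254, total 660; lower one of the 254's by 14 (still > 38) to reach 646.

4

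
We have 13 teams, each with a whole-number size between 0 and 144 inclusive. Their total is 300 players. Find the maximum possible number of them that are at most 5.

11

Each value at 5 or below falls at least 144 − 5 = 139 short of the ceiling 144.
The ceiling total is 13 × 144 = 1872, and we need 300, so at most ⌊(1872 − 300)/139⌋ = 11 can be that low.
k = 11 is achieved by 11 values at 5 and 2 at 144, total 343; lower one of the 144's by 43 (still > 5) to reach 300.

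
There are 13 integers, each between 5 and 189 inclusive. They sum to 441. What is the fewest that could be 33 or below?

Let j be the number exceeding 33. Then the total is ≥ 34·j + 5·(13 − j) = 65 + 29j.
So 29j ≤ 376 and j ≤ 12; hence at least 13 − 12 = 1 are ≤ 33.
Exactly 1 works: 1 value at 5 and 12 at 34 total 413; raise one of the low values by 28 (still ≤ 33) to hit 441.

1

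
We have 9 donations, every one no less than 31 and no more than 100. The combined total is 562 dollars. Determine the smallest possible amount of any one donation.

Minimizing one value means maximizing the remaining 8.
The other 8 can take up 8 × 100 = 800 ≥ 562 − 31, so one donation can sit at its floor of 31.
Achievable: one at 31 and the other 8 totalling 531, which fits since 8 × 31 ≤ 531 ≤ 8 × 100.

31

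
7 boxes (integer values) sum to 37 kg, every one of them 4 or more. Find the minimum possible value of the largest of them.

The 7 values sum to 37, so their maximum is at least ⌈37/7⌉ = 6.
Equality holds with 2 values of 6 and 5 values of 5.

6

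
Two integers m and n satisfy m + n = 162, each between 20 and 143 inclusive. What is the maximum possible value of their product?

6561

mn = m(162 − m) is maximized when m is as near 162/2 as the bounds allow.
Taking m = 81 and n = 81 (both in [20, 143]) gives mn = 6561.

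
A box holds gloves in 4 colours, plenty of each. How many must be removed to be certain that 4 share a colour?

In the worst case you draw 3 of each of the 4 colours: 4 × 3 = 12.
One more forces 4 of some colour, so 12 + 1 = 13.

13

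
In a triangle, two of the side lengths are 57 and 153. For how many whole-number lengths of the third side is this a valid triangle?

The triangle inequality gives |57 − 153| < c < 57 + 153, i.e. 96 < c < 210.
So c can be any integer from 97 to 209: 113 values.

113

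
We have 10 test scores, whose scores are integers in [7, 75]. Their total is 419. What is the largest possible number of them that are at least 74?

5

Suppose k of them are at least 74. Those contribute at least 74 each and the other 10 − k at least 7 each.
So the total is at least 74k + 7(10 − k) = 70 + 67k. This must be ≤ 419, giving k ≤ 5.
k = 5 is achieved by 5 values at 74 and 5 at 7, total 405; add 14 to one value (staying below 74) to reach 419.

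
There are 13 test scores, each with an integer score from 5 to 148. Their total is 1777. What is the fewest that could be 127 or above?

7

Suppose at most 13 − j of them reach 127; then j values are ≤ 126 and the rest ≤ 148.
The total is then ≤ 126·j + 148·(13 − j) = 1924 − 22j. For this to be ≥ 1777 we need j ≤ 6, so at least 13 − 6 = 7 must reach 127.
Exactly 7 works: 7 values at 148 and 6 at 126 total 1792; lower one of the high values by 15 (still ≥ 127) to hit 1777.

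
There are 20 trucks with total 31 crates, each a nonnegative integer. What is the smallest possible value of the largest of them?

2

Some value must be at least ⌈31/20⌉ = 2, since 20 × 1 = 20 < 31.
Achievable: 11 of them at 2 and 9 at 1 total 31.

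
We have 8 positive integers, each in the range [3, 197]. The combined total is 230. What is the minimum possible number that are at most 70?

5

Each value above 70 is at least 71, contributing at least 71 − 3 = 68 above the floor 3.
The sum exceeds the floor total 24 by 206, so at most ⌊206/68⌋ = 3 exceed 70, and at least 5 are ≤ 70.
Exactly 5 works: 5 values at 3 and 3 at 71 total 228; raise one of the low values by 2 (still ≤ 70) to hit 230.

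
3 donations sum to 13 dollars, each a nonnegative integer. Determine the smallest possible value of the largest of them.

The 3 values sum to 13, so their maximum is at least ⌈13/3⌉ = 5.
Taking 2 copies of 4 and 1 copy of 5 gives exactly 13, so 5 is attained.

5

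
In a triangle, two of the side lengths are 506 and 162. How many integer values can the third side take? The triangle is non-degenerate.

The triangle inequality gives |506 − 162| < c < 506 + 162, i.e. 344 < c < 668.
So c can be any integer from 345 to 667: 323 values.

323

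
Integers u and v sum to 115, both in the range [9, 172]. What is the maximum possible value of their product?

For a fixed sum, the product uv is largest when u and v are as close as possible.
Taking u = 57 and v = 58 (both in [9, 172]) gives uv = 3306.

3306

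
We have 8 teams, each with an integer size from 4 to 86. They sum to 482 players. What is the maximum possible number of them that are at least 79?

Suppose k of them are at least 79. Those contribute at least 79 each and the other 8 − k at least 4 each.
So the total is at least 79k + 4(8 − k) = 32 + 75k. This must be ≤ 482, giving k ≤ 6.
k = 6 is achieved by 6 values at 79 and 2 at 4, total 482.

6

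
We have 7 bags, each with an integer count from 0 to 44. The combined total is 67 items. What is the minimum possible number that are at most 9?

Let j be the number exceeding 9. Then the total is ≥ 10·j + 0·(7 − j) = 0 + 10j.
So 10j ≤ 67 and j ≤ 6; hence at least 7 − 6 = 1 are ≤ 9.
Exactly 1 works: 1 value at 0 and 6 at 10 total 60; raise one of the low values by 7 (still ≤ 9) to hit 67.

1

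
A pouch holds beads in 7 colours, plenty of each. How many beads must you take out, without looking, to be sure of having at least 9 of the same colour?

In the worst case you draw 8 of each of the 7 colours: 7 × 8 = 56.
One more forces 9 of some colour, so 56 + 1 = 57.

57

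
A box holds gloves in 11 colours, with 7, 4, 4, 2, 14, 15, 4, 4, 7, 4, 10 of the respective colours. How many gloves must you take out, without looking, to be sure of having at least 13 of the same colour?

71

In the worst case you take as many as possible of each colour without reaching 13: 7 + 4 + 4 + 2 + 12 + 12 + 4 + 4 + 7 + 4 + 10 = 70.
The next one must give 13 of some colour, so 70 + 1 = 71.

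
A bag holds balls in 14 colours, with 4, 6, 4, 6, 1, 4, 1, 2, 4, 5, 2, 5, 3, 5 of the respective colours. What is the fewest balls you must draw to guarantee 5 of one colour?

In the worst case you take as many as possible of each colour without reaching 5: 4 + 4 + 4 + 4 + 1 + 4 + 1 + 2 + 4 + 4 + 2 + 4 + 3 + 4 = 45.
The next one must give 5 of some colour, so 45 + 1 = 46.

46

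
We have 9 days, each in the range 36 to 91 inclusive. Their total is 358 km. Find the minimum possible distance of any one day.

36

To make one day as small as possible, make the other 8 as large as possible.
The other 8 can take up 8 × 91 = 728 ≥ 358 − 36, so one day can sit at its floor of 36.
Achievable: one at 36 and the other 8 totalling 322, which fits since 8 × 36 ≤ 322 ≤ 8 × 91.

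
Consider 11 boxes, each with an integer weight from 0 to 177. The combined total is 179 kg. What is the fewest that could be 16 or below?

Each value above 16 is at least 17, contributing at least 17 − 0 = 17 above the floor 0.
The sum exceeds the floor total 0 by 179, so at most ⌊179/17⌋ = 10 exceed 16, and at least 1 are ≤ 16.
Exactly 1 works: 1 value at 0 and 10 at 17 total 170; raise one of the low values by 9 (still ≤ 16) to hit 179.

1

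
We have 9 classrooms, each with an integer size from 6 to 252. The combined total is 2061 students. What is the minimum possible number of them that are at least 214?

Each value short of 214 is at most 213, costing at least 252 − 213 = 39 against the maximum total of 2268.
We can afford to lose at most 2268 − 2061 = 207, so at most ⌊207/39⌋ = 5 fall short, and at least 4 are ≥ 214.
Exactly 4 works: 4 values at 252 and 5 at 213 total 2073; lower one of the high values by 12 (still ≥ 214) to hit 2061.

4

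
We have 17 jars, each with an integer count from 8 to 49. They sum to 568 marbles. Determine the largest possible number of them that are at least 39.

With k values at 39 or above and the rest at least 8, the sum is at least 136 + 31k.
Since the sum is 568, we need 31k ≤ 432, i.e. k ≤ 13.
k = 13 is achieved by 13 values at 39 and 4 at 8, total 539; add 29 to one value (staying below 39) to reach 568.

13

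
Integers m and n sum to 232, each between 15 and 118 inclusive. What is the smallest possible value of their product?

For a fixed sum, mn is smallest when m and n are as far apart as possible.
At the endpoint m = 114, n = 232 − 114 = 118, so mn = 114 × 118 = 13452.

13452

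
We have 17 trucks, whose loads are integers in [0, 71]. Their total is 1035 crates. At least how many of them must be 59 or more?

4

Suppose at most 17 − j of them reach 59; then j values are ≤ 58 and the rest ≤ 71.
The total is then ≤ 58·j + 71·(17 − j) = 1207 − 13j. For this to be ≥ 1035 we need j ≤ 13, so at least 17 − 13 = 4 must reach 59.
Exactly 4 works: 4 values at 71 and 13 at 58 total 1038; lower one of the high values by 3 (still ≥ 59) to hit 1035.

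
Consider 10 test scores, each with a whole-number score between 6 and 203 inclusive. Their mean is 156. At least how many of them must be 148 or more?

The total is 10 × 156 = 1560.
Suppose at most 10 − j of them reach 148; then j values are ≤ 147 and the rest ≤ 203.
The total is then ≤ 147·j + 203·(10 − j) = 2030 − 56j. For this to be ≥ 1560 we need j ≤ 8, so at least 10 − 8 = 2 must reach 148.
Exactly 2 works: 2 values at 203 and 8 at 147 total 1582; lower one of the high values by 22 (still ≥ 148) to hit 1560.

2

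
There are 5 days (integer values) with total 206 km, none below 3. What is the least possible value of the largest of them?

The average is 206/5 > 41, so not all 5 can be 41 or less; the largest is ≥ 42.
Achievable: 1 of them at 42 and 4 at 41 total 206.

42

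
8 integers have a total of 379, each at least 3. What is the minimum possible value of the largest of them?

48

If every one of the 8 were at most 47, the total would be at most 8 × 47 = 376 < 379.
Equality holds with 3 values of 48 and 5 values of 47.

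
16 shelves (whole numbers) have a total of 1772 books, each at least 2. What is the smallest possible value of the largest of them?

111

If every one of the 16 were at most 110, the total would be at most 16 × 110 = 1760 < 1772.
Equality holds with 12 values of 111 and 4 values of 110.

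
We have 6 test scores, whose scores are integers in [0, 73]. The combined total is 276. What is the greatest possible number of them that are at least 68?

4

With k values at 68 or above and the rest at least 0, the sum is at least 0 + 68k.
Since the sum is 276, we need 68k ≤ 276, i.e. k ≤ 4.
k = 4 is achieved by 4 values at 68 and 2 at 0, total 272; add 4 to one value (staying below 68) to reach 276.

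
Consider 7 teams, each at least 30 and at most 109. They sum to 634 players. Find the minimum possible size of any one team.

30

Minimizing one value means maximizing the remaining 6.
The other 6 can take up 6 × 109 = 654 ≥ 634 − 30, so one team can sit at its floor of 30.
Achievable: one at 30 and the other 6 totalling 604, which fits since 6 × 30 ≤ 604 ≤ 6 × 109.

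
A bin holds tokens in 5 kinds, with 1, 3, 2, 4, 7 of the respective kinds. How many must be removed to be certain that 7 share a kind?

In the worst case you take as many as possible of each kind without reaching 7: 1 + 3 + 2 + 4 + 6 = 16.
The next one must give 7 of some kind, so 16 + 1 = 17.

17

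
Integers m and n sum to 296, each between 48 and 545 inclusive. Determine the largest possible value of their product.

For a fixed sum, the product mn is largest when m and n are as close as possible.
Taking m = 148 and n = 148 (both in [48, 545]) gives mn = 21904.

21904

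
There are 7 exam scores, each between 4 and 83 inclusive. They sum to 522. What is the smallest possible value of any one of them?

24

Minimizing one value means maximizing the remaining 6.
The other 6 contribute at most 6 × 83 = 498, leaving at least 522 − 498 = 24.
Since 24 ≥ 4, this is achievable: one at 24 and 6 at 83.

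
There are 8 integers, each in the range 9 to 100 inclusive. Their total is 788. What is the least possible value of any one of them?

88

To make one integer as small as possible, make the other 7 as large as possible.
The other 7 contribute at most 7 × 100 = 700, leaving at least 788 − 700 = 88.
Since 88 ≥ 9, this is achievable: one at 88 and 7 at 100.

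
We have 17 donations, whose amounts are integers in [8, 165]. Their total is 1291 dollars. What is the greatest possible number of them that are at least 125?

9

If k of the values are ≥ 125, the total is ≥ 125k + 8(17 − k).
Setting 125k + 8(17 − k) ≤ 1291 gives 117k ≤ 1155, so k ≤ 9.
k = 9 is achieved by 9 values at 125 and 8 at 8, total 1189; add 102 to one value (staying below 125) to reach 1291.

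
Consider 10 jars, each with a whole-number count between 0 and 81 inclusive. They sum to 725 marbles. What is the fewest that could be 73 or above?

1

Each value short of 73 is at most 72, costing at least 81 − 72 = 9 against the maximum total of 810.
We can afford to lose at most 810 − 725 = 85, so at most ⌊85/9⌋ = 9 fall short, and at least 1 are ≥ 73.
Exactly 1 works: 1 value at 81 and 9 at 72 total 729; lower one of the high values by 4 (still ≥ 73) to hit 725.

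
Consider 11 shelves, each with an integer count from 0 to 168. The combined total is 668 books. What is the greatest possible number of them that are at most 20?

Suppose k of them are at most 20. Those contribute at most 20 each and the rest at most 168 each.
So the total is at most 20k + 168(11 − k) = 1848 − 148k. This must still be ≥ 668, so k ≤ 7.
k = 7 is achieved by 7 values at 20 and 4 at 168, total 812; lower one of the 168's by 144 (still > 20) to reach 668.

7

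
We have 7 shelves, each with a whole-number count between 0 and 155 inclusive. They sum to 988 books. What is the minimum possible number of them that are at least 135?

Suppose at most 7 − j of them reach 135; then j values are ≤ 134 and the rest ≤ 155.
The total is then ≤ 134·j + 155·(7 − j) = 1085 − 21j. For this to be ≥ 988 we need j ≤ 4, so at least 7 − 4 = 3 must reach 135.
Exactly 3 works: 3 values at 155 and 4 at 134 total 1001; lower one of the high values by 13 (still ≥ 135) to hit 988.

3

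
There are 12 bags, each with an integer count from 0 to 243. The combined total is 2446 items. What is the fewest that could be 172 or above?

Each value short of 172 is at most 171, costing at least 243 − 171 = 72 against the maximum total of 2916.
We can afford to lose at most 2916 − 2446 = 470, so at most ⌊470/72⌋ = 6 fall short, and at least 6 are ≥ 172.
Exactly 6 works: 6 values at 243 and 6 at 171 total 2484; lower one of the high values by 38 (still ≥ 172) to hit 2446.

6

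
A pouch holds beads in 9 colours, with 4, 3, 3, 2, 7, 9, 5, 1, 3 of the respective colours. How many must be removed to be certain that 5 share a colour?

In the worst case you take as many as possible of each colour without reaching 5: 4 + 3 + 3 + 2 + 4 + 4 + 4 + 1 + 3 = 28.
The next one must give 5 of some colour, so 28 + 1 = 29.

29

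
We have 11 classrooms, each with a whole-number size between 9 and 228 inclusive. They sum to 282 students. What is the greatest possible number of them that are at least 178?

1

With k values at 178 or above and the rest at least 9, the sum is at least 99 + 169k.
Since the sum is 282, we need 169k ≤ 183, i.e. k ≤ 1.
k = 1 is achieved by 1 value at 178 and 10 at 9, total 268; add 14 to one value (staying below 178) to reach 282.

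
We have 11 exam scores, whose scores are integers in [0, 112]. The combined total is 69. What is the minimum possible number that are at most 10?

Each value above 10 is at least 11, contributing at least 11 − 0 = 11 above the floor 0.
The sum exceeds the floor total 0 by 69, so at most ⌊69/11⌋ = 6 exceed 10, and at least 5 are ≤ 10.
Exactly 5 works: 5 values at 0 and 6 at 11 total 66; raise one of the low values by 3 (still ≤ 10) to hit 69.

5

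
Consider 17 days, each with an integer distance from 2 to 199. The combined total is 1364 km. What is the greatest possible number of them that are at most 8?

Suppose k of them are at most 8. Those contribute at most 8 each and the rest at most 199 each.
So the total is at most 8k + 199(17 − k) = 3383 − 191k. This must still be ≥ 1364, so k ≤ 10.
k = 10 is achieved by 10 values at 8 and 7 at 199, total 1473; lower one of the 199's by 109 (still > 8) to reach 1364.

10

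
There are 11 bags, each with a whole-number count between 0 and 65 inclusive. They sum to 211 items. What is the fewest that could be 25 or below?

Let j be the number exceeding 25. Then the total is ≥ 26·j + 0·(11 − j) = 0 + 26j.
So 26j ≤ 211 and j ≤ 8; hence at least 11 − 8 = 3 are ≤ 25.
Exactly 3 works: 3 values at 0 and 8 at 26 total 208; raise one of the low values by 3 (still ≤ 25) to hit 211.

3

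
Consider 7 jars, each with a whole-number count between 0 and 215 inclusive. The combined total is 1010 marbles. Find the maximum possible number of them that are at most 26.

Each value at 26 or below falls at least 215 − 26 = 189 short of the ceiling 215.
The ceiling total is 7 × 215 = 1505, and we need 1010, so at most ⌊(1505 − 1010)/189⌋ = 2 can be that low.
k = 2 is achieved by 2 values at 26 and 5 at 215, total 1127; lower one of the 215's by 117 (still > 26) to reach 1010.

2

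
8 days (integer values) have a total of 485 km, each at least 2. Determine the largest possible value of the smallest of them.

The 8 values sum to 485, so their minimum is at most ⌊485/8⌋ = 60.
Achievable: 3 of them at 60 and 5 at 61 total 485.

60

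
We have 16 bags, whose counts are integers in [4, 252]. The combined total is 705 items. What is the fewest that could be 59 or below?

5

If only k of them are at most 59, the other 16 − k are at least 60, so the total is at least (16 − k)·60 + k·4.
This is ≤ 705, so (16 − k)·60 + 4k ≤ 705, which gives k ≥ 5.
Exactly 5 works: 5 values at 4 and 11 at 60 total 680; raise one of the low values by 25 (still ≤ 59) to hit 705.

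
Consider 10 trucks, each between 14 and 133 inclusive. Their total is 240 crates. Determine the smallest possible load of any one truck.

14

To make one truck as small as possible, make the other 9 as large as possible.
The other 9 can take up 9 × 133 = 1197 ≥ 240 − 14, so one truck can sit at its floor of 14.
Achievable: one at 14 and the other 9 totalling 226, which fits since 9 × 14 ≤ 226 ≤ 9 × 133.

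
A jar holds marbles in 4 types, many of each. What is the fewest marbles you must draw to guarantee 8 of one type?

In the worst case you draw 7 of each of the 4 types: 4 × 7 = 28.
One more forces 8 of some type, so 28 + 1 = 29.

29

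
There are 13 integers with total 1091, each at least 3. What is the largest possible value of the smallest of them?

83

If every one of the 13 were at least 84, the total would be at least 13 × 84 = 1092 > 1091.
Achievable: 1 of them at 83 and 12 at 84 total 1091.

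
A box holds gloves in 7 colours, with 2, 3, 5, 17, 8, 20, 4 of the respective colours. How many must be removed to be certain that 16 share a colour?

In the worst case you take as many as possible of each colour without reaching 16: 2 + 3 + 5 + 15 + 8 + 15 + 4 = 52.
The next one must give 16 of some colour, so 52 + 1 = 53.

53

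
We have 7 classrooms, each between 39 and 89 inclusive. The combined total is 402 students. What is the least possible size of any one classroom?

Minimizing one value means maximizing the remaining 6.
The other 6 can take up 6 × 89 = 534 ≥ 402 − 39, so one classroom can sit at its floor of 39.
Achievable: one at 39 and the other 6 totalling 363, which fits since 6 × 39 ≤ 363 ≤ 6 × 89.

39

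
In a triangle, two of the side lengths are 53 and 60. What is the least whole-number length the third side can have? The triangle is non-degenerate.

The third side must exceed |53 − 60| = 7.
The smallest integer above 7 is 8.

8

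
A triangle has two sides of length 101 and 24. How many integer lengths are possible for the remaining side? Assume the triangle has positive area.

The triangle inequality gives |101 − 24| < c < 101 + 24, i.e. 77 < c < 125.
So c can be any integer from 78 to 124: 47 values.

47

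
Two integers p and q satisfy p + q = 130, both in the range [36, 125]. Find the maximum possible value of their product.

4225

With p + q fixed, pq peaks when the two are closest together.
Taking p = 65 and q = 65 (both in [36, 125]) gives pq = 4225.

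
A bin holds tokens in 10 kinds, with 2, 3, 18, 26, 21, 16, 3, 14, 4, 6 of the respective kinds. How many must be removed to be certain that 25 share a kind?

In the worst case you take as many as possible of each kind without reaching 25: 2 + 3 + 18 + 24 + 21 + 16 + 3 + 14 + 4 + 6 = 111.
The next one must give 25 of some kind, so 111 + 1 = 112.

112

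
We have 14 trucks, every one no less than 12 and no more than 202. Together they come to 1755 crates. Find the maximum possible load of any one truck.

202

To make one truck as large as possible, make the other 13 as small as possible.
The other 13 contribute at least 13 × 12 = 156, leaving at most 1755 − 156 = 1599.
But each truck is capped at 202, so the maximum is 202.
Achievable: one at 202 and the other 13 totalling 1553, which fits since 13 × 12 ≤ 1553 ≤ 13 × 202.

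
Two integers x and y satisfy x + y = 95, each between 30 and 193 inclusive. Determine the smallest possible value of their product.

xy = x(95 − x) is concave in x, so over [30, 65] it is minimized at an endpoint.
At the endpoint x = 30, y = 95 − 30 = 65, so xy = 30 × 65 = 1950.

1950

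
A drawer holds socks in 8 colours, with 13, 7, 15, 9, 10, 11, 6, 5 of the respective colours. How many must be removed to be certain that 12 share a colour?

In the worst case you take as many as possible of each colour without reaching 12: 11 + 7 + 11 + 9 + 10 + 11 + 6 + 5 = 70.
The next one must give 12 of some colour, so 70 + 1 = 71.

71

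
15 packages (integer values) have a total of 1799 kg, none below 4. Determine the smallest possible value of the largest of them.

The 15 values sum to 1799, so their maximum is at least ⌈1799/15⌉ = 120.
Taking 1 copy of 119 and 14 copies of 120 gives exactly 1799, so 120 is attained.

120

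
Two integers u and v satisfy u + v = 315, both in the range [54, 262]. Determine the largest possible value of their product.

With u + v fixed, uv peaks when the two are closest together.
Taking u = 157 and v = 158 (both in [54, 262]) gives uv = 24806.

24806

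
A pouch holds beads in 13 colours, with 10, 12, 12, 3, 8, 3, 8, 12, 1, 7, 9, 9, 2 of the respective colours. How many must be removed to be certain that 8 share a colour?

73

In the worst case you take as many as possible of each colour without reaching 8: 7 + 7 + 7 + 3 + 7 + 3 + 7 + 7 + 1 + 7 + 7 + 7 + 2 = 72.
The next one must give 8 of some colour, so 72 + 1 = 73.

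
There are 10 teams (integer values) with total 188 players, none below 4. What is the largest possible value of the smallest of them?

If every one of the 10 were at least 19, the total would be at least 10 × 19 = 190 > 188.
Taking 2 copies of 18 and 8 copies of 19 gives exactly 188, so 18 is attained.

18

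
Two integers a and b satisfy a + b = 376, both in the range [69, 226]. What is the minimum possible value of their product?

33900

ab = a(376 − a) is concave in a, so over [150, 226] it is minimized at an endpoint.
At the endpoint a = 150, b = 376 − 150 = 226, so ab = 150 × 226 = 33900.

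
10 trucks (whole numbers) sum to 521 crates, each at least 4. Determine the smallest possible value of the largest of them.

Some value must be at least ⌈521/10⌉ = 53, since 10 × 52 = 520 < 521.
Taking 9 copies of 52 and 1 copy of 53 gives exactly 521, so 53 is attained.

53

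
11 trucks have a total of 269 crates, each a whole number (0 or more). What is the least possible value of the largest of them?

The average is 269/11 > 24, so not all 11 can be 24 or less; the largest is ≥ 25.
Achievable: 5 of them at 25 and 6 at 24 total 269.

25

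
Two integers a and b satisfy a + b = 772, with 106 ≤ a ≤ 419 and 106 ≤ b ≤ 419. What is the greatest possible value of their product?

148996

With a + b fixed, ab peaks when the two are closest together.
Taking a = 386 and b = 386 (both in [106, 419]) gives ab = 148996.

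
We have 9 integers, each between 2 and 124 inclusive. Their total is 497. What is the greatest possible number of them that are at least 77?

If k of the values are ≥ 77, the total is ≥ 77k + 2(9 − k).
Setting 77k + 2(9 − k) ≤ 497 gives 75k ≤ 479, so k ≤ 6.
k = 6 is achieved by 6 values at 77 and 3 at 2, total 468; add 29 to one value (staying below 77) to reach 497.

6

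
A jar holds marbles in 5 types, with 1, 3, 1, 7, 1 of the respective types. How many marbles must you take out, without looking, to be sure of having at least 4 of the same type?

10

In the worst case you take as many as possible of each type without reaching 4: 1 + 3 + 1 + 3 + 1 = 9.
The next one must give 4 of some type, so 9 + 1 = 10.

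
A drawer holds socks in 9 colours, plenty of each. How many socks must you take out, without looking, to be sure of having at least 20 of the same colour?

In the worst case you draw 19 of each of the 9 colours: 9 × 19 = 171.
One more forces 20 of some colour, so 171 + 1 = 172.

172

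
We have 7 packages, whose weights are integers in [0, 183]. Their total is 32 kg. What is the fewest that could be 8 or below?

Let j be the number exceeding 8. Then the total is ≥ 9·j + 0·(7 − j) = 0 + 9j.
So 9j ≤ 32 and j ≤ 3; hence at least 7 − 3 = 4 are ≤ 8.
Exactly 4 works: 4 values at 0 and 3 at 9 total 27; raise one of the low values by 5 (still ≤ 8) to hit 32.

4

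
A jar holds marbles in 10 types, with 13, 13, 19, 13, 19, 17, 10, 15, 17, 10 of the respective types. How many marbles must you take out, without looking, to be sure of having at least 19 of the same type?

145

In the worst case you take as many as possible of each type without reaching 19: 13 + 13 + 18 + 13 + 18 + 17 + 10 + 15 + 17 + 10 = 144.
The next one must give 19 of some type, so 144 + 1 = 145.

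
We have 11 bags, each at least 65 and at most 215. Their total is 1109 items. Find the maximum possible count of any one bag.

215

Maximizing one value means minimizing the remaining 10.
The other 10 contribute at least 10 × 65 = 650, leaving at most 1109 − 650 = 459.
But each bag is capped at 215, so the maximum is 215.
Achievable: one at 215 and the other 10 totalling 894, which fits since 10 × 65 ≤ 894 ≤ 10 × 215.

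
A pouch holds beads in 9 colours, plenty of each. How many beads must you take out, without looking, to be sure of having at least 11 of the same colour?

91

In the worst case you draw 10 of each of the 9 colours: 9 × 10 = 90.
One more forces 11 of some colour, so 90 + 1 = 91.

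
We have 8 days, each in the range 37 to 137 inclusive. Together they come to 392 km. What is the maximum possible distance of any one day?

133

Maximizing one value means minimizing the remaining 7.
The other 7 contribute at least 7 × 37 = 259, leaving at most 392 − 259 = 133.
Since 133 ≤ 137, this is achievable: one at 133 and 7 at 37.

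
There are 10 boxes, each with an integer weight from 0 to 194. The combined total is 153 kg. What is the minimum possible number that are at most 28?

If only k of them are at most 28, the other 10 − k are at least 29, so the total is at least (10 − k)·29 + k·0.
This is ≤ 153, so (10 − k)·29 + 0k ≤ 153, which gives k ≥ 5.
Exactly 5 works: 5 values at 0 and 5 at 29 total 145; raise one of the low values by 8 (still ≤ 28) to hit 153.

5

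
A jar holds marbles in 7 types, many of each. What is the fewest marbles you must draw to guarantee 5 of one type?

29

You could draw 4 of every type without reaching 5 of any — 28 in all.
One more forces 5 of some type, so 28 + 1 = 29.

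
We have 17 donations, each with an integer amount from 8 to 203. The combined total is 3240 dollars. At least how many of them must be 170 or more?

If only k of them are at least 170, the other 17 − k are at most 169, so the total is at most k·203 + (17 − k)·169.
This must reach 3240, so k·203 + (17 − k)·169 ≥ 3240, giving k ≥ 11.
Exactly 11 works: 11 values at 203 and 6 at 169 total 3247; lower one of the high values by 7 (still ≥ 170) to hit 3240.

11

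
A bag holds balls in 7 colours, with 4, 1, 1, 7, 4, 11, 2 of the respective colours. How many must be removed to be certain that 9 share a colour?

In the worst case you take as many as possible of each colour without reaching 9: 4 + 1 + 1 + 7 + 4 + 8 + 2 = 27.
The next one must give 9 of some colour, so 27 + 1 = 28.

28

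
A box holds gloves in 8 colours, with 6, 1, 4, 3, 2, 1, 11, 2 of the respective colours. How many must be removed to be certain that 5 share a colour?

22

In the worst case you take as many as possible of each colour without reaching 5: 4 + 1 + 4 + 3 + 2 + 1 + 4 + 2 = 21.
The next one must give 5 of some colour, so 21 + 1 = 22.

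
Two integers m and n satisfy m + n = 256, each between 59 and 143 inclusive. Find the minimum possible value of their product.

16159

For a fixed sum, mn is smallest when m and n are as far apart as possible.
At the endpoint m = 113, n = 256 − 113 = 143, so mn = 113 × 143 = 16159.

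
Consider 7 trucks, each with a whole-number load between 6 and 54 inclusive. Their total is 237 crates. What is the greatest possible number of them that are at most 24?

4

Suppose k of them are at most 24. Those contribute at most 24 each and the rest at most 54 each.
So the total is at most 24k + 54(7 − k) = 378 − 30k. This must still be ≥ 237, so k ≤ 4.
k = 4 is achieved by 4 values at 24 and 3 at 54, total 258; lower one of the 54's by 21 (still > 24) to reach 237.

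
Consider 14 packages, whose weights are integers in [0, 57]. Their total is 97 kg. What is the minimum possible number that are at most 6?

1

Let j be the number exceeding 6. Then the total is ≥ 7·j + 0·(14 − j) = 0 + 7j.
So 7j ≤ 97 and j ≤ 13; hence at least 14 − 13 = 1 are ≤ 6.
Exactly 1 works: 1 value at 0 and 13 at 7 total 91; raise one of the low values by 6 (still ≤ 6) to hit 97.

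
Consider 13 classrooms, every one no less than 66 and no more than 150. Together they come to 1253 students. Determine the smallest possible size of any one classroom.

66

To make one classroom as small as possible, make the other 12 as large as possible.
The other 12 can take up 12 × 150 = 1800 ≥ 1253 − 66, so one classroom can sit at its floor of 66.
Achievable: one at 66 and the other 12 totalling 1187, which fits since 12 × 66 ≤ 1187 ≤ 12 × 150.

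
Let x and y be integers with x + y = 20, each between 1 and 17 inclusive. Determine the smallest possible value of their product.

Since x + y is fixed, pushing one of them to its bound minimizes the product.
At the endpoint x = 3, y = 20 − 3 = 17, so xy = 3 × 17 = 51.

51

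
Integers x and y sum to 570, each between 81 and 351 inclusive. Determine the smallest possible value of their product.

76869

Since x + y is fixed, pushing one of them to its bound minimizes the product.
The extreme feasible split is x = 219, y = 351, giving xy = 76869.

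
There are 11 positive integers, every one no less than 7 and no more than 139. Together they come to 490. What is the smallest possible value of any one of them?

7

Minimizing one value means maximizing the remaining 10.
The other 10 can take up 10 × 139 = 1390 ≥ 490 − 7, so one integer can sit at its floor of 7.
Achievable: one at 7 and the other 10 totalling 483, which fits since 10 × 7 ≤ 483 ≤ 10 × 139.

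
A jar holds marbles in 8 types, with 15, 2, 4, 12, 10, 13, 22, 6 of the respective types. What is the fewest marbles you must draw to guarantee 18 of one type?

In the worst case you take as many as possible of each type without reaching 18: 15 + 2 + 4 + 12 + 10 + 13 + 17 + 6 = 79.
The next one must give 18 of some type, so 79 + 1 = 80.

80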